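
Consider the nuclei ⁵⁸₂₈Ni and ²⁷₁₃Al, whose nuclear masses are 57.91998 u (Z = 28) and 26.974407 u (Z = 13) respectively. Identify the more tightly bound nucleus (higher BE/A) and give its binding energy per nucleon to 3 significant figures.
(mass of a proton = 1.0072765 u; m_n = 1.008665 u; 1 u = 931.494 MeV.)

⁵⁸₂₈Ni: Σm = 28(1.0072765) + 30(1.008665) = 58.4636920 u; Δm = 0.5437120 u; E_B = 506.46 MeV; E_B/A = 8.732 MeV
²⁷₁₃Al: Σm = 13(1.0072765) + 14(1.008665) = 27.2159045 u; Δm = 0.2414975 u; E_B = 224.953 MeV; E_B/A = 8.332 MeV
⁵⁸₂₈Ni has the higher binding energy per nucleon, so it is the more tightly bound nucleus.

⁵⁸₂₈Ni; 8.73 MeV/nucleon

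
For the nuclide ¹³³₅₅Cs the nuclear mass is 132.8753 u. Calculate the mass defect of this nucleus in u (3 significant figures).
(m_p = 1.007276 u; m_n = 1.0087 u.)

1.20 u

Z = 55, so N = A − Z = 133 − 55 = 78.
Total constituent mass: 55 × 1.007276 + 78 × 1.0087 = 134.078780 u
The mass defect is 134.078780 − 132.8753 = 1.203480 u.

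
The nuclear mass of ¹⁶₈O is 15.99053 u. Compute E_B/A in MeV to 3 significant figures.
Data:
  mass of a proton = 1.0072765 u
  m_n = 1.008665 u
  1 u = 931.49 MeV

7.98 MeV/nucleon

With 8 protons and 8 neutrons (A = 16):
Σm = 8·m_p + 8·m_n = 8.0582120 + 8.069320 = 16.1275320 u
Δm = 16.1275320 − 15.99053 = 0.1370020 u
Binding energy = Δm·c² = 0.1370020 × 931.49 MeV/u = 127.616 MeV
BE/A = 127.616 MeV / 16 = 7.976 MeV/nucleon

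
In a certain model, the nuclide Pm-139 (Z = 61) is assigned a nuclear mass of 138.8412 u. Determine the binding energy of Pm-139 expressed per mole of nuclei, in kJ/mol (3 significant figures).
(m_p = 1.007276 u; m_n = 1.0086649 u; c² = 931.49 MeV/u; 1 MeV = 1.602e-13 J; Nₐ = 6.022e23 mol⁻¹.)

Z = 61, so N = A − Z = 139 − 61 = 78.
Total constituent mass: 61 × 1.007276 + 78 × 1.0086649 = 140.1196982 u
Δm = 140.1196982 − 138.8412 = 1.2784982 u
Binding energy = Δm·c² = 1.2784982 × 931.49 MeV/u = 1190.91 MeV
Per nucleus in joules: 1190.91 MeV × 1.602e-13 J/MeV = 1.9078e-10 J
Per mole: 1.9078e-10 J × 6.022e23 mol⁻¹ = 1.1489e+14 J/mol

1.15e+11 kJ/mol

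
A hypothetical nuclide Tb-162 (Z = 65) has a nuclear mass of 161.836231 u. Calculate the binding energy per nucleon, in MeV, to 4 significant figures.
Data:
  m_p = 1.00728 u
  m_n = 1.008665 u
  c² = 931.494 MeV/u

Mass of separated nucleons = 65(1.00728) + 97(1.008665) = 65.47320 + 97.840505 = 163.313705 u
Mass defect Δm = 163.313705 − 161.836231 = 1.477474 u
Binding energy = Δm·c² = 1.477474 × 931.494 MeV/u = 1376.26 MeV
BE/A = 1376.26 MeV / 162 = 8.495 MeV/nucleon

8.495 MeV/nucleon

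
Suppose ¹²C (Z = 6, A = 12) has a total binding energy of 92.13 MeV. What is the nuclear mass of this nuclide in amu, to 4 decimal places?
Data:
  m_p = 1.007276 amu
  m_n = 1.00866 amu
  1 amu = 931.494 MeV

11.9967 amu

Mass defect = 92.13 MeV / (931.494 MeV/amu) = 0.098906 amu
Constituent mass = 6(1.007276) + 6(1.00866) = 12.095616 amu
Nuclear mass = 12.095616 − 0.098906 = 11.996710 amu ≈ 11.9967 amu (to 4 decimal places)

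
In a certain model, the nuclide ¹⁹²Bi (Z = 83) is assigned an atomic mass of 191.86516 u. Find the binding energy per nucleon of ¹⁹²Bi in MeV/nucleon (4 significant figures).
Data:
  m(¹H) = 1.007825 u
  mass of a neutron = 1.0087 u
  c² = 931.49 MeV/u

8.406 MeV/nucleon

With 83 protons and 109 neutrons (A = 192):
Σm = 83·m(¹H) + 109·m_n = 83.649475 + 109.9483 = 193.597775 u
Δm = 193.597775 − 191.86516 = 1.732615 u
Binding energy = Δm·c² = 1.732615 × 931.49 MeV/u = 1613.91 MeV
Dividing by A = 192 gives 8.406 MeV per nucleon.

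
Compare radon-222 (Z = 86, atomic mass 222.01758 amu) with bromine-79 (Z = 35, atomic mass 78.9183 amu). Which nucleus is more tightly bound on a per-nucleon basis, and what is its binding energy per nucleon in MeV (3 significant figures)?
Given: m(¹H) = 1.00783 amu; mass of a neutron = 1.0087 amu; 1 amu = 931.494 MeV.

bromine-79; 8.71 MeV/nucleon

radon-222: Σm = 86(1.00783) + 136(1.0087) = 223.85658 amu; Δm = 1.83900 amu; E_B = 1713.0 MeV; E_B/A = 7.716 MeV
bromine-79: Σm = 35(1.00783) + 44(1.0087) = 79.65685 amu; Δm = 0.73855 amu; E_B = 687.95 MeV; E_B/A = 8.708 MeV
bromine-79 has the higher binding energy per nucleon, so it is the more tightly bound nucleus.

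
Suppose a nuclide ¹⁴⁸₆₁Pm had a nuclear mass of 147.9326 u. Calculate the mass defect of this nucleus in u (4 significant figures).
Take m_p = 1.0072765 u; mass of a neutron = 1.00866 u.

1.265 u

Total constituent mass: 61 × 1.0072765 + 87 × 1.00866 = 149.1972865 u
The mass defect is 149.1972865 − 147.9326 = 1.2646865 u.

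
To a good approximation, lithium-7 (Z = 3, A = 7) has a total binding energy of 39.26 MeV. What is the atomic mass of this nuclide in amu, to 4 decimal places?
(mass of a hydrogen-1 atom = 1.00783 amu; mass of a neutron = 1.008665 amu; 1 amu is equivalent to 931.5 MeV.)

Mass defect = 39.26 MeV / (931.5 MeV/amu) = 0.042147 amu
Constituent mass = 3(1.00783) + 4(1.008665) = 7.058150 amu
Atomic mass = 7.058150 − 0.042147 = 7.016003 amu ≈ 7.0160 amu (to 4 decimal places)

7.0160 amu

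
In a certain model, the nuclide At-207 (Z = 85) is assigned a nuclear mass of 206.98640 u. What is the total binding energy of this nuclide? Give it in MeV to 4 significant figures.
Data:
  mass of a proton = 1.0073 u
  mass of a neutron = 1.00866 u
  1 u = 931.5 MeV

1575 MeV

With 85 protons and 122 neutrons (A = 207):
Mass of separated nucleons = 85(1.0073) + 122(1.00866) = 85.6205 + 123.05652 = 208.67702 u
Mass defect Δm = 208.67702 − 206.98640 = 1.69062 u
Converting to energy: 1.69062 u × 931.5 MeV/u = 1574.81 MeV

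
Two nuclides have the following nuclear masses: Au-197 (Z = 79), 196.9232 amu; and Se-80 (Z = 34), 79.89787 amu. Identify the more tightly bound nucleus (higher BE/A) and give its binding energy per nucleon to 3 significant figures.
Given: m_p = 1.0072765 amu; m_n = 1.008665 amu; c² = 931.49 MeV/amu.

Au-197: Σm = 79(1.0072765) + 118(1.008665) = 198.5973135 amu; Δm = 1.6741135 amu; E_B = 1559.4 MeV; E_B/A = 7.916 MeV
Se-80: Σm = 34(1.0072765) + 46(1.008665) = 80.6459910 amu; Δm = 0.7481210 amu; E_B = 696.87 MeV; E_B/A = 8.711 MeV
Se-80 has the higher binding energy per nucleon, so it is the more tightly bound nucleus.

Se-80; 8.71 MeV/nucleon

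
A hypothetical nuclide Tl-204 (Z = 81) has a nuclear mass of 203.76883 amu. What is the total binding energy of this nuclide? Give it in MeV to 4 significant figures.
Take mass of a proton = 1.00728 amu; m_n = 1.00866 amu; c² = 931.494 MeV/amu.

Σm = 81·m_p + 123·m_n = 81.58968 + 124.06518 = 205.65486 amu
The mass defect is 205.65486 − 203.76883 = 1.88603 amu.
Binding energy = Δm·c² = 1.88603 × 931.494 MeV/amu = 1756.83 MeV

1757 MeV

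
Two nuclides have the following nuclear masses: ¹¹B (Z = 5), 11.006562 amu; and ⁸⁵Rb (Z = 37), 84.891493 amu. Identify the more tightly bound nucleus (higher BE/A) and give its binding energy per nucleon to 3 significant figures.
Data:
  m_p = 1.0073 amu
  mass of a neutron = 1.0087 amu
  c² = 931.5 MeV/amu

¹¹B: Σm = 5(1.0073) + 6(1.0087) = 11.0887 amu; Δm = 0.082138 amu; E_B = 76.512 MeV; E_B/A = 6.956 MeV
⁸⁵Rb: Σm = 37(1.0073) + 48(1.0087) = 85.6877 amu; Δm = 0.796207 amu; E_B = 741.667 MeV; E_B/A = 8.725 MeV
⁸⁵Rb has the higher binding energy per nucleon, so it is the more tightly bound nucleus.

⁸⁵Rb; 8.73 MeV/nucleon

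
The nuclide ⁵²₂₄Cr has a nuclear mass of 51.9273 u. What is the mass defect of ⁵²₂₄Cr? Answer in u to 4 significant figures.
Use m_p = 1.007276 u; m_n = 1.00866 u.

Total constituent mass: 24 × 1.007276 + 28 × 1.00866 = 52.417104 u
Mass defect Δm = 52.417104 − 51.9273 = 0.489804 u

0.4898 u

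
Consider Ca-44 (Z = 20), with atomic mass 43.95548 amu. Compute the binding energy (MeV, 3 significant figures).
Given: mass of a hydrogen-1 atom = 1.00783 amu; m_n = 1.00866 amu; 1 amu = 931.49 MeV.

381 MeV

The nucleus contains 20 protons and 44 − 20 = 24 neutrons.
Mass of separated nucleons = 20(1.00783) + 24(1.00866) = 20.15660 + 24.20784 = 44.36444 amu
Mass defect Δm = 44.36444 − 43.95548 = 0.40896 amu
Binding energy = Δm·c² = 0.40896 × 931.49 MeV/amu = 380.942 MeV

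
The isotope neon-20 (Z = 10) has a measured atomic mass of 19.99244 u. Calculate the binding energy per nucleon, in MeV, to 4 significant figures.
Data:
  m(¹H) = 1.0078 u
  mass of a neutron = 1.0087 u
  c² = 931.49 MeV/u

8.037 MeV/nucleon

Total constituent mass: 10 × 1.0078 + 10 × 1.0087 = 20.1650 u
Mass defect Δm = 20.1650 − 19.99244 = 0.17256 u
E_B = 0.17256 × 931.49 = 160.738 MeV
Dividing by A = 20 gives 8.037 MeV per nucleon.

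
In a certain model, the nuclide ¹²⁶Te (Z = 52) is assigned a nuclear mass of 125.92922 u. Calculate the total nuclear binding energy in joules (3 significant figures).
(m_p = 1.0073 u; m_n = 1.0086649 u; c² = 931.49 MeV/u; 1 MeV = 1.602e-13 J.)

The nucleus contains 52 protons and 126 − 52 = 74 neutrons.
Mass of separated nucleons = 52(1.0073) + 74(1.0086649) = 52.3796 + 74.6412026 = 127.0208026 u
Mass defect Δm = 127.0208026 − 125.92922 = 1.0915826 u
Binding energy = Δm·c² = 1.0915826 × 931.49 MeV/u = 1016.80 MeV
In joules: 1016.80 MeV × 1.602e-13 J/MeV = 1.6289e-10 J

1.63e-10 J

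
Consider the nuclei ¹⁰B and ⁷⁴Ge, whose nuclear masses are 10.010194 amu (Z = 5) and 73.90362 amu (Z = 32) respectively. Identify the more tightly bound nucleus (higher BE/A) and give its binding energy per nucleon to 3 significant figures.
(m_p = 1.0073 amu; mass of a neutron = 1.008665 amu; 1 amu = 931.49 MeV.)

¹⁰B: Σm = 5(1.0073) + 5(1.008665) = 10.079825 amu; Δm = 0.069631 amu; E_B = 64.861 MeV; E_B/A = 6.486 MeV
⁷⁴Ge: Σm = 32(1.0073) + 42(1.008665) = 74.597530 amu; Δm = 0.693910 amu; E_B = 646.37 MeV; E_B/A = 8.7347 MeV
⁷⁴Ge has the higher binding energy per nucleon, so it is the more tightly bound nucleus.

⁷⁴Ge; 8.73 MeV/nucleon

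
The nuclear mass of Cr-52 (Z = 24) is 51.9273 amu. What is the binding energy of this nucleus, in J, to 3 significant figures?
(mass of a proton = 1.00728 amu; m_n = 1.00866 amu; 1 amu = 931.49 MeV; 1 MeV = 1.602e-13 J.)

Mass of separated nucleons = 24(1.00728) + 28(1.00866) = 24.17472 + 28.24248 = 52.41720 amu
Mass defect Δm = 52.41720 − 51.9273 = 0.48990 amu
Binding energy = Δm·c² = 0.48990 × 931.49 MeV/amu = 456.337 MeV
In joules: 456.337 MeV × 1.602e-13 J/MeV = 7.3105e-11 J

7.31e-11 J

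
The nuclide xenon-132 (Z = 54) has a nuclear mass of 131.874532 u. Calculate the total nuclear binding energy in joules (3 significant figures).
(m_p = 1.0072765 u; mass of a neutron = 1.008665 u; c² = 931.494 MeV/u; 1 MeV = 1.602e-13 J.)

1.78e-10 J

The nucleus contains 54 protons and 132 − 54 = 78 neutrons.
Σm = 54·m_p + 78·m_n = 54.3929310 + 78.675870 = 133.0688010 u
The mass defect is 133.0688010 − 131.874532 = 1.1942690 u.
Binding energy = Δm·c² = 1.1942690 × 931.494 MeV/u = 1112.45 MeV
In joules: 1112.45 MeV × 1.602e-13 J/MeV = 1.7821e-10 J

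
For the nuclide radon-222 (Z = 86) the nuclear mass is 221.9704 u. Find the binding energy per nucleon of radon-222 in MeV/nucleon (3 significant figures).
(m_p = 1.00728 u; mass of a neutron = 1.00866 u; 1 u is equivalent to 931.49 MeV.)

Σm = 86·m_p + 136·m_n = 86.62608 + 137.17776 = 223.80384 u
Mass defect Δm = 223.80384 − 221.9704 = 1.83344 u
Converting to energy: 1.83344 u × 931.49 MeV/u = 1707.83 MeV
Per nucleon: 1707.83 / 222 = 7.693 MeV

7.69 MeV/nucleon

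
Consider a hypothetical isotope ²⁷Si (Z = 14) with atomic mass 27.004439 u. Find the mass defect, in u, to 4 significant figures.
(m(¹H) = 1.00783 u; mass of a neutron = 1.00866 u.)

0.2178 u

Total constituent mass: 14 × 1.00783 + 13 × 1.00866 = 27.22220 u
The mass defect is 27.22220 − 27.004439 = 0.217761 u.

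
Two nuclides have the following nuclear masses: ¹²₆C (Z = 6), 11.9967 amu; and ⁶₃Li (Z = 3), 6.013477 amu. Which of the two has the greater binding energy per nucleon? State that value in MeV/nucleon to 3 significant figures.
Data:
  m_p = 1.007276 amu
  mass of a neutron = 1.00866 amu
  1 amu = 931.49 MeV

¹²₆C; 7.68 MeV/nucleon

¹²₆C: Σm = 6(1.007276) + 6(1.00866) = 12.095616 amu; Δm = 0.098916 amu; E_B = 92.139 MeV; E_B/A = 7.678 MeV
⁶₃Li: Σm = 3(1.007276) + 3(1.00866) = 6.047808 amu; Δm = 0.034331 amu; E_B = 31.979 MeV; E_B/A = 5.330 MeV
¹²₆C has the higher binding energy per nucleon, so it is the more tightly bound nucleus.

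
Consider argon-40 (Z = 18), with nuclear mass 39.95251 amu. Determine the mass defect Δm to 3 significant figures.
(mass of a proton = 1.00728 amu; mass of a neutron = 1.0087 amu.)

0.370 amu

Total constituent mass: 18 × 1.00728 + 22 × 1.0087 = 40.32244 amu
Mass defect Δm = 40.32244 − 39.95251 = 0.36993 amu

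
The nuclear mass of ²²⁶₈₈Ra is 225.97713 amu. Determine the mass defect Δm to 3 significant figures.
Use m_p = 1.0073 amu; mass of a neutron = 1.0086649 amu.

1.86 amu

The nucleus contains 88 protons and 226 − 88 = 138 neutrons.
Mass of separated nucleons = 88(1.0073) + 138(1.0086649) = 88.6424 + 139.1957562 = 227.8381562 amu
Δm = 227.8381562 − 225.97713 = 1.8610262 amu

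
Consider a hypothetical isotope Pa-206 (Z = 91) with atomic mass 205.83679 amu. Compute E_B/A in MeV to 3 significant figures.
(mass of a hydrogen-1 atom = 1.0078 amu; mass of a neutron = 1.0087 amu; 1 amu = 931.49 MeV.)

With 91 protons and 115 neutrons (A = 206):
Σm = 91·m(¹H) + 115·m_n = 91.7098 + 116.0005 = 207.7103 amu
Mass defect Δm = 207.7103 − 205.83679 = 1.87351 amu
Converting to energy: 1.87351 amu × 931.49 MeV/amu = 1745.16 MeV
BE/A = 1745.16 MeV / 206 = 8.472 MeV/nucleon

8.47 MeV/nucleon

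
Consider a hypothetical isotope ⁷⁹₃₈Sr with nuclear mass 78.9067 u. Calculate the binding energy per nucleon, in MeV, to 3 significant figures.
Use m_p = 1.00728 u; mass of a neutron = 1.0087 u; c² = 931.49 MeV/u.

Mass of separated nucleons = 38(1.00728) + 41(1.0087) = 38.27664 + 41.3567 = 79.63334 u
Δm = 79.63334 − 78.9067 = 0.72664 u
E_B = 0.72664 × 931.49 = 676.858 MeV
Per nucleon: 676.858 / 79 = 8.568 MeV

8.57 MeV/nucleon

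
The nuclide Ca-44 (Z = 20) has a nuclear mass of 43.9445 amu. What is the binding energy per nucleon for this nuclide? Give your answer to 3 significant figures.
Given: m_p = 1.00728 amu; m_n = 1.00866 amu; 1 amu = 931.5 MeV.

8.66 MeV/nucleon

Mass of separated nucleons = 20(1.00728) + 24(1.00866) = 20.14560 + 24.20784 = 44.35344 amu
The mass defect is 44.35344 − 43.9445 = 0.40894 amu.
E_B = 0.40894 × 931.5 = 380.928 MeV
Dividing by A = 44 gives 8.657 MeV per nucleon.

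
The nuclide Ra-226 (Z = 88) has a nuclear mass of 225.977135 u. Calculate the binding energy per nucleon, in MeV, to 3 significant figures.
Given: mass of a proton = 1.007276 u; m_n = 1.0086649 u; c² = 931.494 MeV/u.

7.66 MeV/nucleon

Z = 88, so N = A − Z = 226 − 88 = 138.
Σm = 88·m_p + 138·m_n = 88.640288 + 139.1957562 = 227.8360442 u
The mass defect is 227.8360442 − 225.977135 = 1.8589092 u.
Converting to energy: 1.8589092 u × 931.494 MeV/u = 1731.56 MeV
BE/A = 1731.56 MeV / 226 = 7.662 MeV/nucleon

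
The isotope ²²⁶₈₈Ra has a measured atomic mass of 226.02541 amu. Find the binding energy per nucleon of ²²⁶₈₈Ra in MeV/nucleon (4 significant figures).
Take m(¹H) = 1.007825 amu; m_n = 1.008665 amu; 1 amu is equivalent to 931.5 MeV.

7.662 MeV/nucleon

The nucleus contains 88 protons and 226 − 88 = 138 neutrons.
Mass of separated nucleons = 88(1.007825) + 138(1.008665) = 88.688600 + 139.195770 = 227.884370 amu
Mass defect Δm = 227.884370 − 226.02541 = 1.858960 amu
E_B = 1.858960 × 931.5 = 1731.62 MeV
Dividing by A = 226 gives 7.662 MeV per nucleon.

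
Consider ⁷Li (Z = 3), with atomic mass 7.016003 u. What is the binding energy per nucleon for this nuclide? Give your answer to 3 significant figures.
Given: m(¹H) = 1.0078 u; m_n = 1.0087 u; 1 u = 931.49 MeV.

5.62 MeV/nucleon

Mass of separated nucleons = 3(1.0078) + 4(1.0087) = 3.0234 + 4.0348 = 7.0582 u
The mass defect is 7.0582 − 7.016003 = 0.042197 u.
E_B = 0.042197 × 931.49 = 39.3061 MeV
Per nucleon: 39.3061 / 7 = 5.615 MeV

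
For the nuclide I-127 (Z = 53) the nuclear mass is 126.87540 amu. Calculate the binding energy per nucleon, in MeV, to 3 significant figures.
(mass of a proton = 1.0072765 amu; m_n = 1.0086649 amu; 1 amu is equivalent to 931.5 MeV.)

8.45 MeV/nucleon

Mass of separated nucleons = 53(1.0072765) + 74(1.0086649) = 53.3856545 + 74.6412026 = 128.0268571 amu
The mass defect is 128.0268571 − 126.87540 = 1.1514571 amu.
Converting to energy: 1.1514571 amu × 931.5 MeV/amu = 1072.58 MeV
Dividing by A = 127 gives 8.446 MeV per nucleon.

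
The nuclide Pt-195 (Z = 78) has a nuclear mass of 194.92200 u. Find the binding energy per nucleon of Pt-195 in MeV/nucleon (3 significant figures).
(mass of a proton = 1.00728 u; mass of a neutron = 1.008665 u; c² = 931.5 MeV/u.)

7.93 MeV/nucleon

With 78 protons and 117 neutrons (A = 195):
Mass of separated nucleons = 78(1.00728) + 117(1.008665) = 78.56784 + 118.013805 = 196.581645 u
The mass defect is 196.581645 − 194.92200 = 1.659645 u.
Converting to energy: 1.659645 u × 931.5 MeV/u = 1545.96 MeV
Dividing by A = 195 gives 7.928 MeV per nucleon.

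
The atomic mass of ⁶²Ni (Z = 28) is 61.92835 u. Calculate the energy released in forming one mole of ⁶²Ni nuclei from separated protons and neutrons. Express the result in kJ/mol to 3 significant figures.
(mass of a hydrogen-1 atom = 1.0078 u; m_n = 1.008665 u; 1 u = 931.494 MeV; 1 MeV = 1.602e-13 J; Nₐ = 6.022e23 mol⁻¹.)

Z = 28, so N = A − Z = 62 − 28 = 34.
Total constituent mass: 28 × 1.0078 + 34 × 1.008665 = 62.513010 u
The mass defect is 62.513010 − 61.92835 = 0.584660 u.
Binding energy = Δm·c² = 0.584660 × 931.494 MeV/u = 544.607 MeV
Per nucleus in joules: 544.607 MeV × 1.602e-13 J/MeV = 8.7246e-11 J
Per mole: 8.7246e-11 J × 6.022e23 mol⁻¹ = 5.2540e+13 J/mol

5.25e+10 kJ/mol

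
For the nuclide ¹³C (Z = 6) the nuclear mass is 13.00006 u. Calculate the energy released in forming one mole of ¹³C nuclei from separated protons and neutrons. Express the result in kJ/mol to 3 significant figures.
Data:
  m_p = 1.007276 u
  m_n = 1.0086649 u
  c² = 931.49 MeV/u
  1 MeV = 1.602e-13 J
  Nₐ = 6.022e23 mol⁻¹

9.37e+09 kJ/mol

Σm = 6·m_p + 7·m_n = 6.043656 + 7.0606543 = 13.1043103 u
Mass defect Δm = 13.1043103 − 13.00006 = 0.1042503 u
Binding energy = Δm·c² = 0.1042503 × 931.49 MeV/u = 97.1081 MeV
Per nucleus in joules: 97.1081 MeV × 1.602e-13 J/MeV = 1.5557e-11 J
Per mole: 1.5557e-11 J × 6.022e23 mol⁻¹ = 9.3684e+12 J/mol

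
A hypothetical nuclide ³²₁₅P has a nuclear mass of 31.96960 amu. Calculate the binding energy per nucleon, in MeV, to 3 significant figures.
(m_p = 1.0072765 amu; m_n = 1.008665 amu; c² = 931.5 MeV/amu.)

Σm = 15·m_p + 17·m_n = 15.1091475 + 17.147305 = 32.2564525 amu
The mass defect is 32.2564525 − 31.96960 = 0.2868525 amu.
Binding energy = Δm·c² = 0.2868525 × 931.5 MeV/amu = 267.203 MeV
Per nucleon: 267.203 / 32 = 8.350 MeV

8.35 MeV/nucleon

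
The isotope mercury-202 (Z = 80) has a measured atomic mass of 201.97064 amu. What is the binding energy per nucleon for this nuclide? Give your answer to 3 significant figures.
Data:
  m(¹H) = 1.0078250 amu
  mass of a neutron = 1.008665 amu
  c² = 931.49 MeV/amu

Total constituent mass: 80 × 1.0078250 + 122 × 1.008665 = 203.6831300 amu
The mass defect is 203.6831300 − 201.97064 = 1.7124900 amu.
Binding energy = Δm·c² = 1.7124900 × 931.49 MeV/amu = 1595.17 MeV
BE/A = 1595.17 MeV / 202 = 7.897 MeV/nucleon

7.90 MeV/nucleon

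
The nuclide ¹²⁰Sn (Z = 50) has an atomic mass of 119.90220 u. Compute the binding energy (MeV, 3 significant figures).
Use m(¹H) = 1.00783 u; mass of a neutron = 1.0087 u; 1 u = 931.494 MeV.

1020 MeV

The nucleus contains 50 protons and 120 − 50 = 70 neutrons.
Σm = 50·m(¹H) + 70·m_n = 50.39150 + 70.6090 = 121.00050 u
Mass defect Δm = 121.00050 − 119.90220 = 1.09830 u
Converting to energy: 1.09830 u × 931.494 MeV/u = 1023.06 MeV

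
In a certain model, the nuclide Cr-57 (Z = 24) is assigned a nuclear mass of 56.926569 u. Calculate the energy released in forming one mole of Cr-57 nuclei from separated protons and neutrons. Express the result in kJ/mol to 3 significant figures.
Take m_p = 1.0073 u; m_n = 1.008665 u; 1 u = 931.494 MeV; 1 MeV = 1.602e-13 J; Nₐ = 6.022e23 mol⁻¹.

4.80e+10 kJ/mol

The nucleus contains 24 protons and 57 − 24 = 33 neutrons.
Mass of separated nucleons = 24(1.0073) + 33(1.008665) = 24.1752 + 33.285945 = 57.461145 u
The mass defect is 57.461145 − 56.926569 = 0.534576 u.
Binding energy = Δm·c² = 0.534576 × 931.494 MeV/u = 497.954 MeV
Per nucleus in joules: 497.954 MeV × 1.602e-13 J/MeV = 7.9772e-11 J
Per mole: 7.9772e-11 J × 6.022e23 mol⁻¹ = 4.8039e+13 J/mol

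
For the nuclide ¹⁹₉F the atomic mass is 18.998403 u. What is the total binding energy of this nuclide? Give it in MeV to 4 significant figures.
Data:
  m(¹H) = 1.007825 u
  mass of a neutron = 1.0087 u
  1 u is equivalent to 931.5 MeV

Σm = 9·m(¹H) + 10·m_n = 9.070425 + 10.0870 = 19.157425 u
Δm = 19.157425 − 18.998403 = 0.159022 u
Binding energy = Δm·c² = 0.159022 × 931.5 MeV/u = 148.129 MeV

148.1 MeV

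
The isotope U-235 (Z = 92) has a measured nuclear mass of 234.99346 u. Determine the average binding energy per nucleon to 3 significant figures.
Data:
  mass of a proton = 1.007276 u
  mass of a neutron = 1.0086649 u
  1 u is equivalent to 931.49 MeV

Total constituent mass: 92 × 1.007276 + 143 × 1.0086649 = 236.9084727 u
Δm = 236.9084727 − 234.99346 = 1.9150127 u
E_B = 1.9150127 × 931.49 = 1783.82 MeV
Per nucleon: 1783.82 / 235 = 7.591 MeV

7.59 MeV/nucleon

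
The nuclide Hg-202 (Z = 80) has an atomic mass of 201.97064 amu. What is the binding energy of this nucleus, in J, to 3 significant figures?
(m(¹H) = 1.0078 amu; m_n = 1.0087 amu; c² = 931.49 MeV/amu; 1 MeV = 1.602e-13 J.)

With 80 protons and 122 neutrons (A = 202):
Mass of separated nucleons = 80(1.0078) + 122(1.0087) = 80.6240 + 123.0614 = 203.6854 amu
Δm = 203.6854 − 201.97064 = 1.71476 amu
Converting to energy: 1.71476 amu × 931.49 MeV/amu = 1597.28 MeV
In joules: 1597.28 MeV × 1.602e-13 J/MeV = 2.5588e-10 J

2.56e-10 J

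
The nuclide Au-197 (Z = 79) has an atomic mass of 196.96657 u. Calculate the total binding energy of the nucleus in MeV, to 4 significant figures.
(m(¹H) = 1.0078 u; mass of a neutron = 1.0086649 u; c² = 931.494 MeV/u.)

Mass of separated nucleons = 79(1.0078) + 118(1.0086649) = 79.6162 + 119.0224582 = 198.6386582 u
The mass defect is 198.6386582 − 196.96657 = 1.6720882 u.
Binding energy = Δm·c² = 1.6720882 × 931.494 MeV/u = 1557.54 MeV

1558 MeV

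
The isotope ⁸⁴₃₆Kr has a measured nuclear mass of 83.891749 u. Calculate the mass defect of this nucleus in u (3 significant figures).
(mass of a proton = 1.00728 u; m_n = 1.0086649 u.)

Z = 36, so N = A − Z = 84 − 36 = 48.
Total constituent mass: 36 × 1.00728 + 48 × 1.0086649 = 84.6779952 u
Mass defect Δm = 84.6779952 − 83.891749 = 0.7862462 u

0.786 u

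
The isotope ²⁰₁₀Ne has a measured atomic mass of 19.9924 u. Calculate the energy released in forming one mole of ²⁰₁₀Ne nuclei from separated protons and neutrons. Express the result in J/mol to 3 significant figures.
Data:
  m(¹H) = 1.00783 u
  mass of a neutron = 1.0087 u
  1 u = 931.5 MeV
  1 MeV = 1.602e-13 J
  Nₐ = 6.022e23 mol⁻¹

1.55e+13 J/mol

With 10 protons and 10 neutrons (A = 20):
Total constituent mass: 10 × 1.00783 + 10 × 1.0087 = 20.16530 u
Mass defect Δm = 20.16530 − 19.9924 = 0.17290 u
Converting to energy: 0.17290 u × 931.5 MeV/u = 161.056 MeV
Per nucleus in joules: 161.056 MeV × 1.602e-13 J/MeV = 2.5801e-11 J
Per mole: 2.5801e-11 J × 6.022e23 mol⁻¹ = 1.5537e+13 J/mol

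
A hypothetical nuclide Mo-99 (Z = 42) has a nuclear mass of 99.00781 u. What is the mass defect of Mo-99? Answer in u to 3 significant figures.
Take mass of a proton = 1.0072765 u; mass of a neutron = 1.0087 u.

With 42 protons and 57 neutrons (A = 99):
Total constituent mass: 42 × 1.0072765 + 57 × 1.0087 = 99.8015130 u
The mass defect is 99.8015130 − 99.00781 = 0.7937030 u.

0.794 u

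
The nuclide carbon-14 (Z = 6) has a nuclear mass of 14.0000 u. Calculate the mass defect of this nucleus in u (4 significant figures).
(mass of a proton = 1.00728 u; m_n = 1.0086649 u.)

Z = 6, so N = A − Z = 14 − 6 = 8.
Σm = 6·m_p + 8·m_n = 6.04368 + 8.0693192 = 14.1129992 u
Mass defect Δm = 14.1129992 − 14.0000 = 0.1129992 u

0.1130 u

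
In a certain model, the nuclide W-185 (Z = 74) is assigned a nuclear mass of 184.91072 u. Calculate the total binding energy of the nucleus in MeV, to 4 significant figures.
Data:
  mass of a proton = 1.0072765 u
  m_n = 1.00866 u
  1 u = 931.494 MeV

1480 MeV

The nucleus contains 74 protons and 185 − 74 = 111 neutrons.
Σm = 74·m_p + 111·m_n = 74.5384610 + 111.96126 = 186.4997210 u
Δm = 186.4997210 − 184.91072 = 1.5890010 u
Binding energy = Δm·c² = 1.5890010 × 931.494 MeV/u = 1480.14 MeV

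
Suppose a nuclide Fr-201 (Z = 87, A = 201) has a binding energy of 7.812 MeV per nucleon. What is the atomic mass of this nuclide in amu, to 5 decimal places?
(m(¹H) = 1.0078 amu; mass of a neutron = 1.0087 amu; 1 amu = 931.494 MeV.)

200.98471 amu

Total binding energy = 201 × 7.812 = 1570.212 MeV
Mass defect = 1570.212 MeV / (931.494 MeV/amu) = 1.6856920 amu
Constituent mass = 87(1.0078) + 114(1.0087) = 202.6704 amu
Atomic mass = 202.6704 − 1.6856920 = 200.9847080 amu ≈ 200.98471 amu (to 5 decimal places)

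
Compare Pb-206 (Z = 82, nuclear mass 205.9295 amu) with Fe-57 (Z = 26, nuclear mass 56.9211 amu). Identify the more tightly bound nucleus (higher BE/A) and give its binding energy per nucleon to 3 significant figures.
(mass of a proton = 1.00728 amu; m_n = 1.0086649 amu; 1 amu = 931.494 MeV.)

Fe-57; 8.77 MeV/nucleon

Pb-206: Σm = 82(1.00728) + 124(1.0086649) = 207.6714076 amu; Δm = 1.7419076 amu; E_B = 1622.6 MeV; E_B/A = 7.877 MeV
Fe-57: Σm = 26(1.00728) + 31(1.0086649) = 57.4578919 amu; Δm = 0.5367919 amu; E_B = 500.02 MeV; E_B/A = 8.772 MeV
Fe-57 has the higher binding energy per nucleon, so it is the more tightly bound nucleus.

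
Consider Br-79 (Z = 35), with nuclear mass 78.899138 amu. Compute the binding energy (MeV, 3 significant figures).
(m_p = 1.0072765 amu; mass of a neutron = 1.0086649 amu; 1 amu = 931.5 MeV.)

Z = 35, so N = A − Z = 79 − 35 = 44.
Mass of separated nucleons = 35(1.0072765) + 44(1.0086649) = 35.2546775 + 44.3812556 = 79.6359331 amu
Δm = 79.6359331 − 78.899138 = 0.7367951 amu
E_B = 0.7367951 × 931.5 = 686.325 MeV

686 MeV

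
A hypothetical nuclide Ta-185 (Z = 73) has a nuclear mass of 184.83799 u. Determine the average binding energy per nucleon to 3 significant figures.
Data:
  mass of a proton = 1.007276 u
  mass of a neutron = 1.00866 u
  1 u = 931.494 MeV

Mass of separated nucleons = 73(1.007276) + 112(1.00866) = 73.531148 + 112.96992 = 186.501068 u
Δm = 186.501068 − 184.83799 = 1.663078 u
E_B = 1.663078 × 931.494 = 1549.15 MeV
Per nucleon: 1549.15 / 185 = 8.374 MeV

8.37 MeV/nucleon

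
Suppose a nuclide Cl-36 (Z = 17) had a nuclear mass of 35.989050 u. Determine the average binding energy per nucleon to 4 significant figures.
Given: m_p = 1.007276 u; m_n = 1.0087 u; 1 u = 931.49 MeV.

Σm = 17·m_p + 19·m_n = 17.123692 + 19.1653 = 36.288992 u
Mass defect Δm = 36.288992 − 35.989050 = 0.299942 u
Binding energy = Δm·c² = 0.299942 × 931.49 MeV/u = 279.393 MeV
Dividing by A = 36 gives 7.761 MeV per nucleon.

7.761 MeV/nucleon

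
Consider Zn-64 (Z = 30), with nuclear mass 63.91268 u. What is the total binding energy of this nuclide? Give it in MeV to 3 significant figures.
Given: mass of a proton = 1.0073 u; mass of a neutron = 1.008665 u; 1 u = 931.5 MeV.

560 MeV

Σm = 30·m_p + 34·m_n = 30.2190 + 34.294610 = 64.513610 u
The mass defect is 64.513610 − 63.91268 = 0.600930 u.
E_B = 0.600930 × 931.5 = 559.766 MeV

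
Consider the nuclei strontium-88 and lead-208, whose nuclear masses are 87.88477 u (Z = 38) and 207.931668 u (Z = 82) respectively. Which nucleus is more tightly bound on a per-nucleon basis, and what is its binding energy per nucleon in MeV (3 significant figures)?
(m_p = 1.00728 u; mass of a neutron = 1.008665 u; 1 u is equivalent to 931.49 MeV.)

strontium-88; 8.73 MeV/nucleon

strontium-88: Σm = 38(1.00728) + 50(1.008665) = 88.709890 u; Δm = 0.825120 u; E_B = 768.59 MeV; E_B/A = 8.734 MeV
lead-208: Σm = 82(1.00728) + 126(1.008665) = 209.688750 u; Δm = 1.757082 u; E_B = 1636.7 MeV; E_B/A = 7.869 MeV
strontium-88 has the higher binding energy per nucleon, so it is the more tightly bound nucleus.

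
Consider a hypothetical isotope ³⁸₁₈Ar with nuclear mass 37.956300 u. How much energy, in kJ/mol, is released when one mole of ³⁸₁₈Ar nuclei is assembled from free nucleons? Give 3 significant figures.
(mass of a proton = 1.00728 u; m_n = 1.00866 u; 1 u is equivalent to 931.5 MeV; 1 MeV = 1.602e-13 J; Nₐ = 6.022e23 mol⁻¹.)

3.13e+10 kJ/mol

Mass of separated nucleons = 18(1.00728) + 20(1.00866) = 18.13104 + 20.17320 = 38.30424 u
Δm = 38.30424 − 37.956300 = 0.347940 u
Converting to energy: 0.347940 u × 931.5 MeV/u = 324.106 MeV
Per nucleus in joules: 324.106 MeV × 1.602e-13 J/MeV = 5.1922e-11 J
Per mole: 5.1922e-11 J × 6.022e23 mol⁻¹ = 3.1267e+13 J/mol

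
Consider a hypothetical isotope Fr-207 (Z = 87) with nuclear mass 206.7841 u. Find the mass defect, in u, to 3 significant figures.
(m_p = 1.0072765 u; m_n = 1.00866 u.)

1.89 u

With 87 protons and 120 neutrons (A = 207):
Mass of separated nucleons = 87(1.0072765) + 120(1.00866) = 87.6330555 + 121.03920 = 208.6722555 u
The mass defect is 208.6722555 − 206.7841 = 1.8881555 u.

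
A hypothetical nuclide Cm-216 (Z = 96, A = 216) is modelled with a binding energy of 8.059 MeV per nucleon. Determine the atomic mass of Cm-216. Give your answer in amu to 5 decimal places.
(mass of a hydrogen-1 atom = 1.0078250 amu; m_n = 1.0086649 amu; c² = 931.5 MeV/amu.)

215.92223 amu

Total binding energy = 216 × 8.059 = 1740.744 MeV
Mass defect = 1740.744 MeV / (931.5 MeV/amu) = 1.8687536 amu
Constituent mass = 96(1.0078250) + 120(1.0086649) = 217.7909880 amu
Atomic mass = 217.7909880 − 1.8687536 = 215.9222344 amu ≈ 215.92223 amu (to 5 decimal places)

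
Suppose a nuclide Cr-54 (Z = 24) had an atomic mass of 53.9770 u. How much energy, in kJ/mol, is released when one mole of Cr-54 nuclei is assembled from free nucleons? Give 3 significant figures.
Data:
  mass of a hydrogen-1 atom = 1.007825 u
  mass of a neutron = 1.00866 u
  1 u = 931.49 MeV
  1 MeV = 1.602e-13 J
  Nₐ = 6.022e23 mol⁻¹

4.23e+10 kJ/mol

With 24 protons and 30 neutrons (A = 54):
Mass of separated nucleons = 24(1.007825) + 30(1.00866) = 24.187800 + 30.25980 = 54.447600 u
Δm = 54.447600 − 53.9770 = 0.470600 u
Binding energy = Δm·c² = 0.470600 × 931.49 MeV/u = 438.359 MeV
Per nucleus in joules: 438.359 MeV × 1.602e-13 J/MeV = 7.0225e-11 J
Per mole: 7.0225e-11 J × 6.022e23 mol⁻¹ = 4.2289e+13 J/mol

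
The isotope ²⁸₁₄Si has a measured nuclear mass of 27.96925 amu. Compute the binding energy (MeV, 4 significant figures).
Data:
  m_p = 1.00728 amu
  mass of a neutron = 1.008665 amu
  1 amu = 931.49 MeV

Mass of separated nucleons = 14(1.00728) + 14(1.008665) = 14.10192 + 14.121310 = 28.223230 amu
Δm = 28.223230 − 27.96925 = 0.253980 amu
Converting to energy: 0.253980 amu × 931.49 MeV/amu = 236.580 MeV

236.6 MeV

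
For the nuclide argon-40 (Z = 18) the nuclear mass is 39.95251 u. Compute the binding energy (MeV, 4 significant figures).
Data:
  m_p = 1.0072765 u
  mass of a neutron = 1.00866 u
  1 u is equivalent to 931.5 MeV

343.7 MeV

Total constituent mass: 18 × 1.0072765 + 22 × 1.00866 = 40.3214970 u
Δm = 40.3214970 − 39.95251 = 0.3689870 u
Binding energy = Δm·c² = 0.3689870 × 931.5 MeV/u = 343.711 MeV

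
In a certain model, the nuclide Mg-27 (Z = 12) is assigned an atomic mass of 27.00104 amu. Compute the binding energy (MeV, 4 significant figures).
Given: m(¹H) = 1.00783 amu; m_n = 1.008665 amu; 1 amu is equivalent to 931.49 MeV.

The nucleus contains 12 protons and 27 − 12 = 15 neutrons.
Σm = 12·m(¹H) + 15·m_n = 12.09396 + 15.129975 = 27.223935 amu
Δm = 27.223935 − 27.00104 = 0.222895 amu
Binding energy = Δm·c² = 0.222895 × 931.49 MeV/amu = 207.624 MeV

207.6 MeV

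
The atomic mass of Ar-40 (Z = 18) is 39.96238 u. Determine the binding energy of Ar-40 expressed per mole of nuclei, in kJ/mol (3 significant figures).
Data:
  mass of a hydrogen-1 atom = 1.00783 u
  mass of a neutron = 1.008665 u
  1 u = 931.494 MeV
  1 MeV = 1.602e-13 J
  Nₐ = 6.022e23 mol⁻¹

3.32e+10 kJ/mol

With 18 protons and 22 neutrons (A = 40):
Σm = 18·m(¹H) + 22·m_n = 18.14094 + 22.190630 = 40.331570 u
Mass defect Δm = 40.331570 − 39.96238 = 0.369190 u
Converting to energy: 0.369190 u × 931.494 MeV/u = 343.898 MeV
Per nucleus in joules: 343.898 MeV × 1.602e-13 J/MeV = 5.5092e-11 J
Per mole: 5.5092e-11 J × 6.022e23 mol⁻¹ = 3.3176e+13 J/mol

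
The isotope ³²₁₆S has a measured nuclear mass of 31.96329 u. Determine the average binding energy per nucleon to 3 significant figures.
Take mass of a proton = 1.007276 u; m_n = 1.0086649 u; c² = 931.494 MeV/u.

Z = 16, so N = A − Z = 32 − 16 = 16.
Mass of separated nucleons = 16(1.007276) + 16(1.0086649) = 16.116416 + 16.1386384 = 32.2550544 u
Mass defect Δm = 32.2550544 − 31.96329 = 0.2917644 u
E_B = 0.2917644 × 931.494 = 271.777 MeV
Dividing by A = 32 gives 8.493 MeV per nucleon.

8.49 MeV/nucleon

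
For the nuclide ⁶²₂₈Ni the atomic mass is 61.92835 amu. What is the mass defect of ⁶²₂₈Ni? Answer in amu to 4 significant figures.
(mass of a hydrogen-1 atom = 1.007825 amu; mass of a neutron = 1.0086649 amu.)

0.5854 amu

Mass of separated nucleons = 28(1.007825) + 34(1.0086649) = 28.219100 + 34.2946066 = 62.5137066 amu
The mass defect is 62.5137066 − 61.92835 = 0.5853566 amu.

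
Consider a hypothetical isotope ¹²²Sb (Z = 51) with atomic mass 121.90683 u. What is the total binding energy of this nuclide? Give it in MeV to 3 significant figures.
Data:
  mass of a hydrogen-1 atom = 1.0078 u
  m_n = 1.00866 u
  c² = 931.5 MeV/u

With 51 protons and 71 neutrons (A = 122):
Total constituent mass: 51 × 1.0078 + 71 × 1.00866 = 123.01266 u
The mass defect is 123.01266 − 121.90683 = 1.10583 u.
E_B = 1.10583 × 931.5 = 1030.08 MeV

1030 MeV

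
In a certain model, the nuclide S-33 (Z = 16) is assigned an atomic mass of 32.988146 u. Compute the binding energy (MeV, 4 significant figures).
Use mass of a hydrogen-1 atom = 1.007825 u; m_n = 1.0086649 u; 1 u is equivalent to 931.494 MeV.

264.9 MeV

Z = 16, so N = A − Z = 33 − 16 = 17.
Mass of separated nucleons = 16(1.007825) + 17(1.0086649) = 16.125200 + 17.1473033 = 33.2725033 u
Mass defect Δm = 33.2725033 − 32.988146 = 0.2843573 u
Converting to energy: 0.2843573 u × 931.494 MeV/u = 264.877 MeV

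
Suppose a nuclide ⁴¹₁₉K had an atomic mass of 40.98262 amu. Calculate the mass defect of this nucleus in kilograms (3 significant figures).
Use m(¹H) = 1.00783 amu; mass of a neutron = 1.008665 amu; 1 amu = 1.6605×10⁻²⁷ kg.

5.92e-28 kg

Z = 19, so N = A − Z = 41 − 19 = 22.
Total constituent mass: 19 × 1.00783 + 22 × 1.008665 = 41.339400 amu
Δm = 41.339400 − 40.98262 = 0.356780 amu
In SI units: 0.356780 amu × 1.6605×10⁻²⁷ kg/amu = 5.9243e-28 kg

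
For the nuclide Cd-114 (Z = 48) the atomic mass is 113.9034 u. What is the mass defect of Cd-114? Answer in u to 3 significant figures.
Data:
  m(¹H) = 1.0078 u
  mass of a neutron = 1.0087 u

1.05 u

Z = 48, so N = A − Z = 114 − 48 = 66.
Mass of separated nucleons = 48(1.0078) + 66(1.0087) = 48.3744 + 66.5742 = 114.9486 u
Mass defect Δm = 114.9486 − 113.9034 = 1.0452 u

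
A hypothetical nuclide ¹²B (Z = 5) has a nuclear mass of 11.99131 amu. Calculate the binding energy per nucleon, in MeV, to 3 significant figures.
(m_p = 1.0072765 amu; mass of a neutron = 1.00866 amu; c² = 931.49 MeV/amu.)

Total constituent mass: 5 × 1.0072765 + 7 × 1.00866 = 12.0970025 amu
Δm = 12.0970025 − 11.99131 = 0.1056925 amu
Converting to energy: 0.1056925 amu × 931.49 MeV/amu = 98.4515 MeV
Per nucleon: 98.4515 / 12 = 8.204 MeV

8.20 MeV/nucleon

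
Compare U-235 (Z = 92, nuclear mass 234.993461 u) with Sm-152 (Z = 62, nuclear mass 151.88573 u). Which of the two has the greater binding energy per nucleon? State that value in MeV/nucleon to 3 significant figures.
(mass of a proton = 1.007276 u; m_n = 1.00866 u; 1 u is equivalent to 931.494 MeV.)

Sm-152; 8.24 MeV/nucleon

U-235: Σm = 92(1.007276) + 143(1.00866) = 236.907772 u; Δm = 1.914311 u; E_B = 1783.2 MeV; E_B/A = 7.588 MeV
Sm-152: Σm = 62(1.007276) + 90(1.00866) = 153.230512 u; Δm = 1.344782 u; E_B = 1252.7 MeV; E_B/A = 8.241 MeV
Sm-152 has the higher binding energy per nucleon, so it is the more tightly bound nucleus.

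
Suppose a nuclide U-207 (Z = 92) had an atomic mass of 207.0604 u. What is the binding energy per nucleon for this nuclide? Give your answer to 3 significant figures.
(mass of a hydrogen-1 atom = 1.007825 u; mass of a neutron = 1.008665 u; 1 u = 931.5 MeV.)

The nucleus contains 92 protons and 207 − 92 = 115 neutrons.
Total constituent mass: 92 × 1.007825 + 115 × 1.008665 = 208.716375 u
The mass defect is 208.716375 − 207.0604 = 1.655975 u.
Binding energy = Δm·c² = 1.655975 × 931.5 MeV/u = 1542.54 MeV
Per nucleon: 1542.54 / 207 = 7.452 MeV

7.45 MeV/nucleon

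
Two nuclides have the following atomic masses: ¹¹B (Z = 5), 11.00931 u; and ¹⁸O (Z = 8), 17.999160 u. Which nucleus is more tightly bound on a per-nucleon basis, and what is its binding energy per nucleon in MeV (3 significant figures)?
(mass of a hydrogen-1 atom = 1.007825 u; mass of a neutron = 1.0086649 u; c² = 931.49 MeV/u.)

¹⁸O; 7.77 MeV/nucleon

¹¹B: Σm = 5(1.007825) + 6(1.0086649) = 11.0911144 u; Δm = 0.0818044 u; E_B = 76.200 MeV; E_B/A = 6.927 MeV
¹⁸O: Σm = 8(1.007825) + 10(1.0086649) = 18.1492490 u; Δm = 0.1500890 u; E_B = 139.81 MeV; E_B/A = 7.767 MeV
¹⁸O has the higher binding energy per nucleon, so it is the more tightly bound nucleus.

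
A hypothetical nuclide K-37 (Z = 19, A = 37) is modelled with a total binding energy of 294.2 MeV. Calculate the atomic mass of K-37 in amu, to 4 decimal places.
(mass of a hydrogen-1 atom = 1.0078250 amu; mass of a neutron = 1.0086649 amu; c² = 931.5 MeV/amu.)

Mass defect = 294.2 MeV / (931.5 MeV/amu) = 0.315835 amu
Constituent mass = 19(1.0078250) + 18(1.0086649) = 37.3046432 amu
Atomic mass = 37.3046432 − 0.315835 = 36.9888082 amu ≈ 36.9888 amu (to 4 decimal places)

36.9888 amu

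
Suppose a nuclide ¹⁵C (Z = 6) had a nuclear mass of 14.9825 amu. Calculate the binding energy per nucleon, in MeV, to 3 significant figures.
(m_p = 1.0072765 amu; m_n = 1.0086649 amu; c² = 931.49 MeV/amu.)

8.64 MeV/nucleon

The nucleus contains 6 protons and 15 − 6 = 9 neutrons.
Σm = 6·m_p + 9·m_n = 6.0436590 + 9.0779841 = 15.1216431 amu
Mass defect Δm = 15.1216431 − 14.9825 = 0.1391431 amu
E_B = 0.1391431 × 931.49 = 129.610 MeV
Dividing by A = 15 gives 8.641 MeV per nucleon.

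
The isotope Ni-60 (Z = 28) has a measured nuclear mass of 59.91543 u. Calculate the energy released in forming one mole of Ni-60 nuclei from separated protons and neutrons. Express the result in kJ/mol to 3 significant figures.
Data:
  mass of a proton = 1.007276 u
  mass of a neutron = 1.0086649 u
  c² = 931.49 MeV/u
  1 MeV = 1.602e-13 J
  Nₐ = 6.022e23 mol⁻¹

5.08e+10 kJ/mol

The nucleus contains 28 protons and 60 − 28 = 32 neutrons.
Mass of separated nucleons = 28(1.007276) + 32(1.0086649) = 28.203728 + 32.2772768 = 60.4810048 u
Δm = 60.4810048 − 59.91543 = 0.5655748 u
Converting to energy: 0.5655748 u × 931.49 MeV/u = 526.827 MeV
Per nucleus in joules: 526.827 MeV × 1.602e-13 J/MeV = 8.4398e-11 J
Per mole: 8.4398e-11 J × 6.022e23 mol⁻¹ = 5.0824e+13 J/mol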